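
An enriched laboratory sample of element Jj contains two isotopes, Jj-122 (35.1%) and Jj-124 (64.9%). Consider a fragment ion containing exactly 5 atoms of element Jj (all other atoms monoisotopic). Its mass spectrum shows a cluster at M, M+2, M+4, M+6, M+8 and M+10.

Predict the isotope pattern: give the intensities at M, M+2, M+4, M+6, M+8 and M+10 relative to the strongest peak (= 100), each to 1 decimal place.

The 5 Jj atoms are independent, so intensities follow the terms of (0.351 + 0.649)^5.
P(M) = 0.351^5 = 0.005328
P(M+2) = 5 × 0.351^4 × 0.649^1 = 0.049254
P(M+4) = 10 × 0.351^3 × 0.649^2 = 0.182142
P(M+6) = 10 × 0.351^2 × 0.649^3 = 0.336782
P(M+8) = 5 × 0.351^1 × 0.649^4 = 0.311355
P(M+10) = 0.649^5 = 0.115139
The M+6 peak is largest (0.336782); scaling to 100 gives 1.6 : 14.6 : 54.1 : 100.0 : 92.5 : 34.2.

1.6 : 14.6 : 54.1 : 100.0 : 92.5 : 34.2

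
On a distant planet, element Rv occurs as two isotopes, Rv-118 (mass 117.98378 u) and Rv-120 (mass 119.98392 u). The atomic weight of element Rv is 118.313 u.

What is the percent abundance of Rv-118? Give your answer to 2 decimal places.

83.54%

Let x be the fractional abundance of Rv-118; then Rv-120 has abundance 1 − x.
117.98378·x + 119.98392·(1 − x) = 118.313
(117.98378 − 119.98392)·x = 118.313 − 119.98392
x = -1.67092 / -2.00014 = 0.83540 → 83.54% Rv-118, 16.46% Rv-120.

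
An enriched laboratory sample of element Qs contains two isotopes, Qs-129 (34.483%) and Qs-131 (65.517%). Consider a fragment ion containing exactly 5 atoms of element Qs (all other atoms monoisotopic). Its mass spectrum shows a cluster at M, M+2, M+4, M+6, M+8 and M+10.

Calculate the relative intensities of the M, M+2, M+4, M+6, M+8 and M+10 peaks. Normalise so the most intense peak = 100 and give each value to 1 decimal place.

1.5 : 13.9 : 52.6 : 100.0 : 95.0 : 36.1

The 5 Qs atoms are independent, so intensities follow the terms of (0.34483 + 0.65517)^5.
P(M) = 0.34483^5 = 0.004876
P(M+2) = 5 × 0.34483^4 × 0.65517^1 = 0.046317
P(M+4) = 10 × 0.34483^3 × 0.65517^2 = 0.176004
P(M+6) = 10 × 0.34483^2 × 0.65517^3 = 0.334404
P(M+8) = 5 × 0.34483^1 × 0.65517^4 = 0.317681
P(M+10) = 0.65517^5 = 0.120717
The M+6 peak is largest (0.334404); scaling to 100 gives 1.5 : 13.9 : 52.6 : 100.0 : 95.0 : 36.1.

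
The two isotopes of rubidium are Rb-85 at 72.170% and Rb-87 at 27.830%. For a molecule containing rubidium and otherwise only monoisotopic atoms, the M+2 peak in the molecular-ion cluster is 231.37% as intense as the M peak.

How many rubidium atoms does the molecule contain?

The M+2/M ratio from n Rb atoms is n · q/p = n · 0.27830/0.72170.
n = 2.3137 × 0.72170/0.27830 = 6.00 ≈ 6

6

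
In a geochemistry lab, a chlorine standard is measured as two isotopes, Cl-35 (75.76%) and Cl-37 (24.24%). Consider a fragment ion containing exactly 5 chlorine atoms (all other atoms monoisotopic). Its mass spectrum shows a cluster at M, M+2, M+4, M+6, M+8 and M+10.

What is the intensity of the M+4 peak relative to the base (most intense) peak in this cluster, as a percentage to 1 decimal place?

Term probabilities: M 0.2496, M+2 0.3993, M+4 0.2555, M+6 0.0817, M+8 0.0131, M+10 0.0008. Base peak = M+2.
P(M+2) = C(5,1) × 0.7576^4 × 0.2424^1 = 5 × 0.32942751 × 0.2424 = 0.399266 (base)
P(M+4) = C(5,2) × 0.7576^3 × 0.2424^2 = 10 × 0.4348304 × 0.05875776 = 0.255497
Relative intensity = 0.255497 / 0.399266 × 100 = 64.0

64.0%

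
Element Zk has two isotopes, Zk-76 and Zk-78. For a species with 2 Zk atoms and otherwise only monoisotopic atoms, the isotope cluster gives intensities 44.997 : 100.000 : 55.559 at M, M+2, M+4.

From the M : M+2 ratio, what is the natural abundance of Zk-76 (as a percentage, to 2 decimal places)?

Write p for the Zk-76 fraction. I(M+2)/I(M) = [C(2,1)·p^1·(1−p)] / p^2 = 2·(1−p)/p = 100.000/44.997 = 2.2224
(1−p)/p = 2.2224/2 = 1.1112  ⇒  p = 1/(1 + 1.1112) = 0.4737
Zk-76: 47.37%, Zk-78: 52.63%.

47.37%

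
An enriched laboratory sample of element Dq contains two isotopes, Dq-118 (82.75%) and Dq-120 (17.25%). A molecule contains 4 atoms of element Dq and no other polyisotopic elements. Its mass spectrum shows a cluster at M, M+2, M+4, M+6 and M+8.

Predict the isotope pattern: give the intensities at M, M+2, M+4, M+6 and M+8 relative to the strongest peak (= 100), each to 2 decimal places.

100.00 : 83.38 : 26.07 : 3.62 : 0.19

Each Dq atom is independently Dq-118 (p = 0.8275) or Dq-120 (q = 0.1725); the cluster is the binomial expansion (p + q)^4.
P(M) = 0.8275^4 = 0.468891
P(M+2) = 4 × 0.8275^3 × 0.1725^1 = 0.390979
P(M+4) = 6 × 0.8275^2 × 0.1725^2 = 0.122255
P(M+6) = 4 × 0.8275^1 × 0.1725^3 = 0.016990
P(M+8) = 0.1725^4 = 0.000885
The M peak is largest (0.468891); scaling to 100 gives 100.00 : 83.38 : 26.07 : 3.62 : 0.19.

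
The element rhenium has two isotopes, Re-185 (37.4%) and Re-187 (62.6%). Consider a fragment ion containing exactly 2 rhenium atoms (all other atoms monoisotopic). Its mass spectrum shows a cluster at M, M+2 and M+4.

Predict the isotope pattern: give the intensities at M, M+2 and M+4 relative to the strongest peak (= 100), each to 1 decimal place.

29.9 : 100.0 : 83.7

The 2 Re atoms are independent, so intensities follow the terms of (0.374 + 0.626)^2.
P(M) = 0.374^2 = 0.139876
P(M+2) = 2 × 0.374^1 × 0.626^1 = 0.468248
P(M+4) = 0.626^2 = 0.391876
The M+2 peak is largest (0.468248); scaling to 100 gives 29.9 : 100.0 : 83.7.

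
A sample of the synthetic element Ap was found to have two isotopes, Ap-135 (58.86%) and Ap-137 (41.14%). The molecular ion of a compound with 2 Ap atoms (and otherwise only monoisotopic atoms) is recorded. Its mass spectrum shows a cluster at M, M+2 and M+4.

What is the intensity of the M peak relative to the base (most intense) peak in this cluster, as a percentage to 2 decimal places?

71.54%

Binomial terms of (0.5886 + 0.4114)^2: M 0.3464, M+2 0.4843, M+4 0.1692 → M+2 is the base peak.
P(M+2) = C(2,1) × 0.5886^1 × 0.4114^1 = 2 × 0.5886 × 0.4114 = 0.484300 (base)
P(M) = C(2,0) × 0.5886^2 × 0.4114^0 = 1 × 0.34644996 × 1.0000 = 0.346450
Relative intensity = 0.346450 / 0.484300 × 100 = 71.54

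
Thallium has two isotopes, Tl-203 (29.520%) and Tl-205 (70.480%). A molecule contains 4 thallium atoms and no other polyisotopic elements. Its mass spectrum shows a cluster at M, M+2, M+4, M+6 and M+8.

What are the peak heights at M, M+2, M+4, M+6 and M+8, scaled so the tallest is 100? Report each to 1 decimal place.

1.8 : 17.5 : 62.8 : 100.0 : 59.7

Expanding (0.29520 + 0.70480)^4:
P(M) = 0.29520^4 = 0.007594
P(M+2) = 4 × 0.29520^3 × 0.70480^1 = 0.072523
P(M+4) = 6 × 0.29520^2 × 0.70480^2 = 0.259726
P(M+6) = 4 × 0.29520^1 × 0.70480^3 = 0.413403
P(M+8) = 0.70480^4 = 0.246754
The M+6 peak is largest (0.413403); scaling to 100 gives 1.8 : 17.5 : 62.8 : 100.0 : 59.7.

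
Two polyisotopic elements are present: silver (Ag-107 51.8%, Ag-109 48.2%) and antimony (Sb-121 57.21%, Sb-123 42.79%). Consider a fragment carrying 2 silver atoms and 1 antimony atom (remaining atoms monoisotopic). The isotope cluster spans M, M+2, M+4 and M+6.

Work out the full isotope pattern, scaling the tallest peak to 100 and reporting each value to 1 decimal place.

Silver pattern (n=2): 0.268324 : 0.499352 : 0.232324
Antimony pattern (n=1): 0.5721 : 0.4279
Convolve the two distributions (both contribute in 2-u steps):
  M: 0.268324×0.5721 = 0.153508
  M+2: 0.268324×0.4279 + 0.499352×0.5721 = 0.400495
  M+4: 0.499352×0.4279 + 0.232324×0.5721 = 0.346585
  M+6: 0.232324×0.4279 = 0.099411
Scale to base peak (0.400495) = 100: 38.3 : 100.0 : 86.5 : 24.8

38.3 : 100.0 : 86.5 : 24.8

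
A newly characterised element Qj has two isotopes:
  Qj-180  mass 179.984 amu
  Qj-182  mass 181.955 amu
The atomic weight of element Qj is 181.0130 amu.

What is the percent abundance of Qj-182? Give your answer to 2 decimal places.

With x = fraction of Qj-180 (so Qj-182 is 1 − x):
179.984·x + 181.955·(1 − x) = 181.0130
(179.984 − 181.955)·x = 181.0130 − 181.955
x = -0.9420 / -1.971 = 0.47793 → 47.79% Qj-180, 52.21% Qj-182.

52.21%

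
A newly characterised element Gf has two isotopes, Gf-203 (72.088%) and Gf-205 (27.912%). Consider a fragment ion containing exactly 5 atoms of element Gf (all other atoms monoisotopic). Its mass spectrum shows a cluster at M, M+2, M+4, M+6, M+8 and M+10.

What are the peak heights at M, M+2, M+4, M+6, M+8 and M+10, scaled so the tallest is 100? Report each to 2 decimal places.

The 5 Gf atoms are independent, so intensities follow the terms of (0.72088 + 0.27912)^5.
P(M) = 0.72088^5 = 0.194677
P(M+2) = 5 × 0.72088^4 × 0.27912^1 = 0.376888
P(M+4) = 10 × 0.72088^3 × 0.27912^2 = 0.291857
P(M+6) = 10 × 0.72088^2 × 0.27912^3 = 0.113005
P(M+8) = 5 × 0.72088^1 × 0.27912^4 = 0.021877
P(M+10) = 0.27912^5 = 0.001694
The M+2 peak is largest (0.376888); scaling to 100 gives 51.65 : 100.00 : 77.44 : 29.98 : 5.80 : 0.45.

51.65 : 100.00 : 77.44 : 29.98 : 5.80 : 0.45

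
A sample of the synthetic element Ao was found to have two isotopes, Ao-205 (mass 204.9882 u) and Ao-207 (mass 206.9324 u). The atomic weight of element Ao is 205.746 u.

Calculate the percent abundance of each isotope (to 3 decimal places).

Writing the weighted mean with unknown fraction x of Ao-205:
204.9882·x + 206.9324·(1 − x) = 205.746
(204.9882 − 206.9324)·x = 205.746 − 206.9324
x = -1.1864 / -1.9442 = 0.61023 → 61.023% Ao-205, 38.977% Ao-207.

Ao-205: 61.023%, Ao-207: 38.977%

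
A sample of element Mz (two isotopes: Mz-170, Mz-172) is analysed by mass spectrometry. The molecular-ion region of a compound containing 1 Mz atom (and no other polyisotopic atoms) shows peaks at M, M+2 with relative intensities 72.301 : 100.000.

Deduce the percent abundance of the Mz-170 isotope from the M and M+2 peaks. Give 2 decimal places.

Let p = fractional abundance of Mz-170. I(M+2)/I(M) = [C(1,1)·p^0·(1−p)] / p^1 = 1·(1−p)/p = 100.000/72.301 = 1.3831
(1−p)/p = 1.3831/1 = 1.3831  ⇒  p = 1/(1 + 1.3831) = 0.4196
Mz-170: 41.96%, Mz-172: 58.04%.

41.96%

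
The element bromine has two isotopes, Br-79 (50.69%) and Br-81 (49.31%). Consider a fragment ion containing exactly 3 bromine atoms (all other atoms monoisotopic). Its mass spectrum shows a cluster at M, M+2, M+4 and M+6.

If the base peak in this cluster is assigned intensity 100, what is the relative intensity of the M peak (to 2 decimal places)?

34.27

Binomial terms of (0.5069 + 0.4931)^3: M 0.1302, M+2 0.3801, M+4 0.3698, M+6 0.1199 → M+2 is the base peak.
P(M+2) = C(3,1) × 0.5069^2 × 0.4931^1 = 3 × 0.25694761 × 0.4931 = 0.380103 (base)
P(M) = C(3,0) × 0.5069^3 × 0.4931^0 = 1 × 0.13024674 × 1.0000 = 0.130247
Relative intensity = 0.130247 / 0.380103 × 100 = 34.27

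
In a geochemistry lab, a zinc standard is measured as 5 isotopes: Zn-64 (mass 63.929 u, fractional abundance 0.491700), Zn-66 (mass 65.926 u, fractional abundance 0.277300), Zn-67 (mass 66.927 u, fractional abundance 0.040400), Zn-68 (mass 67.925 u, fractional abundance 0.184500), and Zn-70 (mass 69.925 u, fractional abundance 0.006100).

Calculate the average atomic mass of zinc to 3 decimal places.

65.378 u

Average mass = Σ (abundance × isotope mass) = 0.491700 × 63.929 + 0.277300 × 65.926 + 0.040400 × 66.927 + 0.184500 × 67.925 + 0.006100 × 69.925
= 31.4339 + 18.2813 + 2.7039 + 12.5322 + 0.4265 = 65.3778 u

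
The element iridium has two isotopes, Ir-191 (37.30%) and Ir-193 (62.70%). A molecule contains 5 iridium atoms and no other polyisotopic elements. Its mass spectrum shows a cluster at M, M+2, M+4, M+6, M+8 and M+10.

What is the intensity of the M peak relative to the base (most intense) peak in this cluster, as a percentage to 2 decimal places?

2.11%

Term probabilities: M 0.0072, M+2 0.0607, M+4 0.2040, M+6 0.3429, M+8 0.2882, M+10 0.0969. Base peak = M+6.
P(M+6) = C(5,3) × 0.3730^2 × 0.6270^3 = 10 × 0.139129 × 0.24649188 = 0.342942 (base)
P(M) = C(5,0) × 0.3730^5 × 0.6270^0 = 1 × 0.00722012 × 1.0000 = 0.007220
Relative intensity = 0.007220 / 0.342942 × 100 = 2.11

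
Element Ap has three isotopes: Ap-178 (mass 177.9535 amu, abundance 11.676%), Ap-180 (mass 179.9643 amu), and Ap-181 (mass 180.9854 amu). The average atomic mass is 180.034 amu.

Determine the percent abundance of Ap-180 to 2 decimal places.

58.51%

The remaining 88.324% is split between Ap-180 (fraction x) and Ap-181 (fraction 0.88324 − x).
Substituting: 179.9643x + 180.9854(0.88324 − x) = 159.25614934
(179.9643 − 180.9854)x = -0.597395356  ⇒  x = 0.58505, y = 0.29819
Ap-180: 58.51%, Ap-181: 29.82%.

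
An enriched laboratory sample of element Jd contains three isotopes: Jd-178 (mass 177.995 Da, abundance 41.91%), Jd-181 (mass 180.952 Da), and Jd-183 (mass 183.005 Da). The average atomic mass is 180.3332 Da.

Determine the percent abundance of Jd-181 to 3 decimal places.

The remaining 58.09% is split between Jd-181 (fraction x) and Jd-183 (fraction 0.5809 − x).
Substituting: 180.952x + 183.005(0.5809 − x) = 105.7354955
(180.952 − 183.005)x = -0.572109  ⇒  x = 0.27867, y = 0.30223
Jd-181: 27.867%, Jd-183: 30.223%.

27.867%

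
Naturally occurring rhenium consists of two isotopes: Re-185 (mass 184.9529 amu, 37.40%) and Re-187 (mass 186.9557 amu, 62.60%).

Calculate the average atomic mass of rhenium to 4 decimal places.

186.2067 amu

Average mass = Σ (abundance × isotope mass) = 0.3740 × 184.9529 + 0.6260 × 186.9557
= 69.17238 + 117.03427 = 186.20665 amu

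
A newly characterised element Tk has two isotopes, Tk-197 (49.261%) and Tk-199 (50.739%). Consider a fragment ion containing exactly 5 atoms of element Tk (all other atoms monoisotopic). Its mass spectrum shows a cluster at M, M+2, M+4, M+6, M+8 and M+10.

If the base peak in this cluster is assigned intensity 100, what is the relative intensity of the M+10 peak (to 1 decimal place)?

Binomial terms of (0.49261 + 0.50739)^5: M 0.0290, M+2 0.1494, M+4 0.3077, M+6 0.3170, M+8 0.1632, M+10 0.0336 → M+6 is the base peak.
P(M+6) = C(5,3) × 0.49261^2 × 0.50739^3 = 10 × 0.24266461 × 0.13062482 = 0.316980 (base)
P(M+10) = C(5,5) × 0.49261^0 × 0.50739^5 = 1 × 1.0000 × 0.03362866 = 0.033629
Relative intensity = 0.033629 / 0.316980 × 100 = 10.6

10.6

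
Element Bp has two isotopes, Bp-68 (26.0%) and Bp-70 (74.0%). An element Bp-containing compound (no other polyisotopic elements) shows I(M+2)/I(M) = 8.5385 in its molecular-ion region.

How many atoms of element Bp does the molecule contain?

The M+2/M ratio from n Bp atoms is n · q/p = n · 0.740/0.260.
n = 8.5385 × 0.260/0.740 = 3.00 ≈ 3

3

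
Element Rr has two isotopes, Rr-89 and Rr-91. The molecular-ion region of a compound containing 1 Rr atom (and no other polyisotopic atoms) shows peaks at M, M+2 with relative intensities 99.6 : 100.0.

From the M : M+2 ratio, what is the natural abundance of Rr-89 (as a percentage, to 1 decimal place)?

49.9%

If p is the fraction of Rr that is Rr-89, then I(M+2)/I(M) = [C(1,1)·p^0·(1−p)] / p^1 = 1·(1−p)/p = 100.0/99.6 = 1.0040
(1−p)/p = 1.0040/1 = 1.0040  ⇒  p = 1/(1 + 1.0040) = 0.4990
Rr-89: 49.9%, Rr-91: 50.1%.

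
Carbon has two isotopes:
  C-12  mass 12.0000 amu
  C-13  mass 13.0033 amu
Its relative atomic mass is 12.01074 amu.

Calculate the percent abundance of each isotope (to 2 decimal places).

Let x be the fractional abundance of C-12; then C-13 has abundance 1 − x.
12.0000·x + 13.0033·(1 − x) = 12.01074
(12.0000 − 13.0033)·x = 12.01074 − 13.0033
x = -0.99256 / -1.0033 = 0.98930 → 98.93% C-12, 1.07% C-13.

C-12: 98.93%, C-13: 1.07%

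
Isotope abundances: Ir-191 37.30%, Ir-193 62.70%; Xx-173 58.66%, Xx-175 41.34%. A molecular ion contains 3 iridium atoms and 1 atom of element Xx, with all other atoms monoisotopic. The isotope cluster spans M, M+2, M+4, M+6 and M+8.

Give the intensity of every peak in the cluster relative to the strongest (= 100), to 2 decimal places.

Iridium pattern (n=3): 0.05189512 : 0.26170165 : 0.43991135 : 0.24649188
Element Xx pattern (n=1): 0.5866 : 0.4134
Convolve the two distributions (both contribute in 2-u steps):
  M: 0.05189512×0.5866 = 0.030442
  M+2: 0.05189512×0.4134 + 0.26170165×0.5866 = 0.174968
  M+4: 0.26170165×0.4134 + 0.43991135×0.5866 = 0.366239
  M+6: 0.43991135×0.4134 + 0.24649188×0.5866 = 0.326451
  M+8: 0.24649188×0.4134 = 0.101900
Scale to base peak (0.366239) = 100: 8.31 : 47.77 : 100.00 : 89.14 : 27.82

8.31 : 47.77 : 100.00 : 89.14 : 27.82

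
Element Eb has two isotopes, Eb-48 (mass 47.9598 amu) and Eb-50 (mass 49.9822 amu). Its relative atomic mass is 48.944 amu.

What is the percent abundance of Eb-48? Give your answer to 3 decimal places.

51.335%

Let x be the fractional abundance of Eb-48; then Eb-50 has abundance 1 − x.
47.9598·x + 49.9822·(1 − x) = 48.944
(47.9598 − 49.9822)·x = 48.944 − 49.9822
x = -1.0382 / -2.0224 = 0.51335 → 51.335% Eb-48, 48.665% Eb-50.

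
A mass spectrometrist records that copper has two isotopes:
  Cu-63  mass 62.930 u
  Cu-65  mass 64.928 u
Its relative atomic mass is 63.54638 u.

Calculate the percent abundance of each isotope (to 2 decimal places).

Cu-63: 69.15%, Cu-65: 30.85%

With x = fraction of Cu-63 (so Cu-65 is 1 − x):
62.930·x + 64.928·(1 − x) = 63.54638
(62.930 − 64.928)·x = 63.54638 − 64.928
x = -1.38162 / -1.998 = 0.69150 → 69.15% Cu-63, 30.85% Cu-65.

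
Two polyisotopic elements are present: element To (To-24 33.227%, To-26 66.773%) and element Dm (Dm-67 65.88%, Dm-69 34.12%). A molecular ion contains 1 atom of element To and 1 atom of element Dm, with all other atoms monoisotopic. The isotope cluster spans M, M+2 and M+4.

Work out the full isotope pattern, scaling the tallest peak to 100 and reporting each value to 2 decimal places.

Element To pattern (n=1): 0.33227 : 0.66773
Element Dm pattern (n=1): 0.6588 : 0.3412
Convolve the two distributions (both contribute in 2-u steps):
  M: 0.33227×0.6588 = 0.218899
  M+2: 0.33227×0.3412 + 0.66773×0.6588 = 0.553271
  M+4: 0.66773×0.3412 = 0.227829
Scale to base peak (0.553271) = 100: 39.56 : 100.00 : 41.18

39.56 : 100.00 : 41.18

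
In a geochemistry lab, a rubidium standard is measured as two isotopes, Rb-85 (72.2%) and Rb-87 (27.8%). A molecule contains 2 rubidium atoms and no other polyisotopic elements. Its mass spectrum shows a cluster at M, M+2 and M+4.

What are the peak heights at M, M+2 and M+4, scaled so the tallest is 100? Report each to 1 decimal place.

Expanding (0.722 + 0.278)^2:
P(M) = 0.722^2 = 0.521284
P(M+2) = 2 × 0.722^1 × 0.278^1 = 0.401432
P(M+4) = 0.278^2 = 0.077284
The M peak is largest (0.521284); scaling to 100 gives 100.0 : 77.0 : 14.8.

100.0 : 77.0 : 14.8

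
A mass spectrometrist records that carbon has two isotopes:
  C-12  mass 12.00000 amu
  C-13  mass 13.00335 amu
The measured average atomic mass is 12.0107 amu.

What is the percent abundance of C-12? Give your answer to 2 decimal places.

98.93%

With x = fraction of C-12 (so C-13 is 1 − x):
12.00000·x + 13.00335·(1 − x) = 12.0107
(12.00000 − 13.00335)·x = 12.0107 − 13.00335
x = -0.99265 / -1.00335 = 0.98934 → 98.93% C-12, 1.07% C-13.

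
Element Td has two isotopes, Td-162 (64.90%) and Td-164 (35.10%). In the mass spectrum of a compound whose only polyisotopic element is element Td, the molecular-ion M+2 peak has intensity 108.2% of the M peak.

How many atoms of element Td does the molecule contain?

2

The M+2/M ratio from n Td atoms is n · q/p = n · 0.3510/0.6490.
n = 1.082 × 0.6490/0.3510 = 2.00 ≈ 2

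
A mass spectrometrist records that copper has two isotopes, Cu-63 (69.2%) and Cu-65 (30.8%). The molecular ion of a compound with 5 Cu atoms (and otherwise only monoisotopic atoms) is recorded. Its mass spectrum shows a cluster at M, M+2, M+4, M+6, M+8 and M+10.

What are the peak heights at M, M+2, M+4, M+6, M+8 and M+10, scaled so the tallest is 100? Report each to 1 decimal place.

Each Cu atom is independently Cu-63 (p = 0.692) or Cu-65 (q = 0.308); the cluster is the binomial expansion (p + q)^5.
P(M) = 0.692^5 = 0.158683
P(M+2) = 5 × 0.692^4 × 0.308^1 = 0.353139
P(M+4) = 10 × 0.692^3 × 0.308^2 = 0.314355
P(M+6) = 10 × 0.692^2 × 0.308^3 = 0.139915
P(M+8) = 5 × 0.692^1 × 0.308^4 = 0.031137
P(M+10) = 0.308^5 = 0.002772
The M+2 peak is largest (0.353139); scaling to 100 gives 44.9 : 100.0 : 89.0 : 39.6 : 8.8 : 0.8.

44.9 : 100.0 : 89.0 : 39.6 : 8.8 : 0.8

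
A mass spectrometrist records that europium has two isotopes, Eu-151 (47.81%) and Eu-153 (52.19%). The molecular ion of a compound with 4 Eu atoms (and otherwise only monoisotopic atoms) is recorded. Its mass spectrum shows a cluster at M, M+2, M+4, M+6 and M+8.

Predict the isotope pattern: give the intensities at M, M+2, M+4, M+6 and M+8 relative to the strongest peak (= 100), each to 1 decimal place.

14.0 : 61.1 : 100.0 : 72.8 : 19.9

Expanding (0.4781 + 0.5219)^4:
P(M) = 0.4781^4 = 0.052249
P(M+2) = 4 × 0.4781^3 × 0.5219^1 = 0.228141
P(M+4) = 6 × 0.4781^2 × 0.5219^2 = 0.373563
P(M+6) = 4 × 0.4781^1 × 0.5219^3 = 0.271857
P(M+8) = 0.5219^4 = 0.074191
The M+4 peak is largest (0.373563); scaling to 100 gives 14.0 : 61.1 : 100.0 : 72.8 : 19.9.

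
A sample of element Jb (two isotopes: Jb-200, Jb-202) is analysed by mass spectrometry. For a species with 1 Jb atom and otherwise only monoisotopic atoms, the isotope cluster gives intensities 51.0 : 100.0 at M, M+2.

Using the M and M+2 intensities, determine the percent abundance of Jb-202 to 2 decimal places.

Let p = fractional abundance of Jb-200. I(M+2)/I(M) = [C(1,1)·p^0·(1−p)] / p^1 = 1·(1−p)/p = 100.0/51.0 = 1.9608
(1−p)/p = 1.9608/1 = 1.9608  ⇒  p = 1/(1 + 1.9608) = 0.3377
Jb-200: 33.77%, Jb-202: 66.23%.

66.23%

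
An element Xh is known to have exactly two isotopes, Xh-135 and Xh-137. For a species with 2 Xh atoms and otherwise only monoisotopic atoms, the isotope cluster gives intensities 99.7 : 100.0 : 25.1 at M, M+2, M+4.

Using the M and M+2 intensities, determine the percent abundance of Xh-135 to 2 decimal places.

Write p for the Xh-135 fraction. I(M+2)/I(M) = [C(2,1)·p^1·(1−p)] / p^2 = 2·(1−p)/p = 100.0/99.7 = 1.0030
(1−p)/p = 1.0030/2 = 0.5015  ⇒  p = 1/(1 + 0.5015) = 0.6660
Xh-135: 66.60%, Xh-137: 33.40%.

66.60%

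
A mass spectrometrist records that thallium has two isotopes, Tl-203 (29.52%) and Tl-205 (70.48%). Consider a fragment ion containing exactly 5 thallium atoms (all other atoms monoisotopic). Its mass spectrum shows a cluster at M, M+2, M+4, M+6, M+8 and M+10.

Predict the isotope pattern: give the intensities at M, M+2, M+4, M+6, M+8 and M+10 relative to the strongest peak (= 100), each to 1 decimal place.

Each Tl atom is independently Tl-203 (p = 0.2952) or Tl-205 (q = 0.7048); the cluster is the binomial expansion (p + q)^5.
P(M) = 0.2952^5 = 0.002242
P(M+2) = 5 × 0.2952^4 × 0.7048^1 = 0.026761
P(M+4) = 10 × 0.2952^3 × 0.7048^2 = 0.127785
P(M+6) = 10 × 0.2952^2 × 0.7048^3 = 0.305092
P(M+8) = 5 × 0.2952^1 × 0.7048^4 = 0.364208
P(M+10) = 0.7048^5 = 0.173912
The M+8 peak is largest (0.364208); scaling to 100 gives 0.6 : 7.3 : 35.1 : 83.8 : 100.0 : 47.8.

0.6 : 7.3 : 35.1 : 83.8 : 100.0 : 47.8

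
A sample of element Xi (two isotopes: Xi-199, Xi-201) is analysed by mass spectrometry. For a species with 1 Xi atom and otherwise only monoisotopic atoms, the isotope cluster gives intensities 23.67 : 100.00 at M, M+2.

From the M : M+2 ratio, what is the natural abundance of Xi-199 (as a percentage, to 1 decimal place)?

If p is the fraction of Xi that is Xi-199, then I(M+2)/I(M) = [C(1,1)·p^0·(1−p)] / p^1 = 1·(1−p)/p = 100.00/23.67 = 4.2248
(1−p)/p = 4.2248/1 = 4.2248  ⇒  p = 1/(1 + 4.2248) = 0.1914
Xi-199: 19.1%, Xi-201: 80.9%.

19.1%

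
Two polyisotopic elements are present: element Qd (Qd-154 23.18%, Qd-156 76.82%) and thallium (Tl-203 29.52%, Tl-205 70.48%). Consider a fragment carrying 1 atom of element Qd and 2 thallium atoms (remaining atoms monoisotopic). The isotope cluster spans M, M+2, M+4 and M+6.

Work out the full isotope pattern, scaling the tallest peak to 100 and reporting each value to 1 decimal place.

4.6 : 37.6 : 100.0 : 87.8

Element Qd pattern (n=1): 0.2318 : 0.7682
Thallium pattern (n=2): 0.08714304 : 0.41611392 : 0.49674304
Convolve the two distributions (both contribute in 2-u steps):
  M: 0.2318×0.08714304 = 0.020200
  M+2: 0.2318×0.41611392 + 0.7682×0.08714304 = 0.163398
  M+4: 0.2318×0.49674304 + 0.7682×0.41611392 = 0.434804
  M+6: 0.7682×0.49674304 = 0.381598
Scale to base peak (0.434804) = 100: 4.6 : 37.6 : 100.0 : 87.8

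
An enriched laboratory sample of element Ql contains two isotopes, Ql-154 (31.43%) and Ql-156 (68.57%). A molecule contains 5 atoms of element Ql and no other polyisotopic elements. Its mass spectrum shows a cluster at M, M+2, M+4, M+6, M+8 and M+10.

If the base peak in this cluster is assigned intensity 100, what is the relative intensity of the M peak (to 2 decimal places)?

0.88

Binomial terms of (0.3143 + 0.6857)^5: M 0.0031, M+2 0.0335, M+4 0.1460, M+6 0.3185, M+8 0.3474, M+10 0.1516 → M+8 is the base peak.
P(M+8) = C(5,4) × 0.3143^1 × 0.6857^4 = 5 × 0.3143 × 0.22107345 = 0.347417 (base)
P(M) = C(5,0) × 0.3143^5 × 0.6857^0 = 1 × 0.00306706 × 1.0000 = 0.003067
Relative intensity = 0.003067 / 0.347417 × 100 = 0.88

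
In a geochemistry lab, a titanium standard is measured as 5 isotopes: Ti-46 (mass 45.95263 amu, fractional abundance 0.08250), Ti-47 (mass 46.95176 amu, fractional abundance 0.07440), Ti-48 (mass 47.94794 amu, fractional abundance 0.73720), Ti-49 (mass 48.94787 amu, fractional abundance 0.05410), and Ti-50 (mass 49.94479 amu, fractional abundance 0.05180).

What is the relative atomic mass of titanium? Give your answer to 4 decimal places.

47.8667 amu

Average mass = Σ (abundance × isotope mass) = 0.08250 × 45.95263 + 0.07440 × 46.95176 + 0.73720 × 47.94794 + 0.05410 × 48.94787 + 0.05180 × 49.94479
= 3.791092 + 3.493211 + 35.347221 + 2.648080 + 2.587140 = 47.866744 amu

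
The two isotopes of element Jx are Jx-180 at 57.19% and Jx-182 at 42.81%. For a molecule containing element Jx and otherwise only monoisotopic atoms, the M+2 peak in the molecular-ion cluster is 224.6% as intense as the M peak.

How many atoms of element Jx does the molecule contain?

3

For n independent Jx atoms, I(M+2)/I(M) = n · (abundance Jx-182) / (abundance Jx-180) = n · 0.4281/0.5719.
n = 2.246 × 0.5719/0.4281 = 3.00 ≈ 3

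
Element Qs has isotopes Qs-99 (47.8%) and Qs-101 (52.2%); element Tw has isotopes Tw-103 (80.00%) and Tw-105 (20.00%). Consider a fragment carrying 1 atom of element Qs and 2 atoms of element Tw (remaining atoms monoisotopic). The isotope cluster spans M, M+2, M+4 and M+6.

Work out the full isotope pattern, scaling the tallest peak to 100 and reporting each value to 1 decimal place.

62.8 : 100.0 : 38.2 : 4.3

Element Qs pattern (n=1): 0.4780 : 0.5220
Element Tw pattern (n=2): 0.6400 : 0.3200 : 0.0400
Convolve the two distributions (both contribute in 2-u steps):
  M: 0.4780×0.6400 = 0.305920
  M+2: 0.4780×0.3200 + 0.5220×0.6400 = 0.487040
  M+4: 0.4780×0.0400 + 0.5220×0.3200 = 0.186160
  M+6: 0.5220×0.0400 = 0.020880
Scale to base peak (0.487040) = 100: 62.8 : 100.0 : 38.2 : 4.3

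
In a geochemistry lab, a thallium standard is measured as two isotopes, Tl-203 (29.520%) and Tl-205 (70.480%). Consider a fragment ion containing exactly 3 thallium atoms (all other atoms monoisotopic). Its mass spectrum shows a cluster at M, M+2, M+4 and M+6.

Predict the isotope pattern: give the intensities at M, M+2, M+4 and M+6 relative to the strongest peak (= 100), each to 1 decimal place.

5.8 : 41.9 : 100.0 : 79.6

Each Tl atom is independently Tl-203 (p = 0.29520) or Tl-205 (q = 0.70480); the cluster is the binomial expansion (p + q)^3.
P(M) = 0.29520^3 = 0.025725
P(M+2) = 3 × 0.29520^2 × 0.70480^1 = 0.184255
P(M+4) = 3 × 0.29520^1 × 0.70480^2 = 0.439916
P(M+6) = 0.70480^3 = 0.350104
The M+4 peak is largest (0.439916); scaling to 100 gives 5.8 : 41.9 : 100.0 : 79.6.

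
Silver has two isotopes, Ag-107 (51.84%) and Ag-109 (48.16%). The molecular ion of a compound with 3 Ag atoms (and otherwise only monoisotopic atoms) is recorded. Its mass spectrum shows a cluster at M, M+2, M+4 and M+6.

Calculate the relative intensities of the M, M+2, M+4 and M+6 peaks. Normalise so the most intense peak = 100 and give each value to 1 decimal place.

Each Ag atom is independently Ag-107 (p = 0.5184) or Ag-109 (q = 0.4816); the cluster is the binomial expansion (p + q)^3.
P(M) = 0.5184^3 = 0.139314
P(M+2) = 3 × 0.5184^2 × 0.4816^1 = 0.388273
P(M+4) = 3 × 0.5184^1 × 0.4816^2 = 0.360711
P(M+6) = 0.4816^3 = 0.111702
The M+2 peak is largest (0.388273); scaling to 100 gives 35.9 : 100.0 : 92.9 : 28.8.

35.9 : 100.0 : 92.9 : 28.8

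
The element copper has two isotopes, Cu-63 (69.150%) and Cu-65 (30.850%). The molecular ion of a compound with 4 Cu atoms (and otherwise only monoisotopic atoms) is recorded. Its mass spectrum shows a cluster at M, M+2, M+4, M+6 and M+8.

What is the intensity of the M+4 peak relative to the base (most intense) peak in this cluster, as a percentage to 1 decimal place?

66.9%

(0.69150 + 0.30850)^4 gives M 0.2286, M+2 0.4080, M+4 0.2731, M+6 0.0812, M+8 0.0091; the largest is M+2.
P(M+2) = C(4,1) × 0.69150^3 × 0.30850^1 = 4 × 0.33065611 × 0.3085 = 0.408030 (base)
P(M+4) = C(4,2) × 0.69150^2 × 0.30850^2 = 6 × 0.47817225 × 0.09517225 = 0.273052
Relative intensity = 0.273052 / 0.408030 × 100 = 66.9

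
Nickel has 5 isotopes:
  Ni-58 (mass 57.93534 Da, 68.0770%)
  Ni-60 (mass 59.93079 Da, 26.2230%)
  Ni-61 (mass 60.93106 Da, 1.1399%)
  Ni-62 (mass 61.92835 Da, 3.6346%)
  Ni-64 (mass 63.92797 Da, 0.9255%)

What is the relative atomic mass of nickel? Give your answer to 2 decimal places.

58.69 Da

Ar = Σ fᵢ·mᵢ = 0.680770 × 57.93534 + 0.262230 × 59.93079 + 0.011399 × 60.93106 + 0.036346 × 61.92835 + 0.009255 × 63.92797
= 39.440641 + 15.715651 + 0.694553 + 2.250848 + 0.591653 = 58.693346 Da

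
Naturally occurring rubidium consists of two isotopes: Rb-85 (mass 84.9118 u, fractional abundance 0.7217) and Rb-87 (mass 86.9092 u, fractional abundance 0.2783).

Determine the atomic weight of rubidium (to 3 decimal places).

Weight each isotope mass by its fractional abundance: 0.7217 × 84.9118 + 0.2783 × 86.9092
= 61.28085 + 24.18683 = 85.46768 u

85.468 u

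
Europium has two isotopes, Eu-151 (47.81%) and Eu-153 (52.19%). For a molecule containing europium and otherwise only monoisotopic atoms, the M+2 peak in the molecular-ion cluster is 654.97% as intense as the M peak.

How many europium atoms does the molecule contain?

With n Eu atoms, P(M+2)/P(M) = C(n,1)·p^(n−1)q / p^n = n·q/p = n · 0.5219/0.4781.
n = 6.5497 × 0.4781/0.5219 = 6.00 ≈ 6

6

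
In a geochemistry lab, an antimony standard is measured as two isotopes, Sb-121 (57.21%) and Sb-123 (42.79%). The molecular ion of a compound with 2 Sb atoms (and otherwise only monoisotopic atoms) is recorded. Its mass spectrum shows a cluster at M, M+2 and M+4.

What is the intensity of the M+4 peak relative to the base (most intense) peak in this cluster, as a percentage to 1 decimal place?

Term probabilities: M 0.3273, M+2 0.4896, M+4 0.1831. Base peak = M+2.
P(M+2) = C(2,1) × 0.5721^1 × 0.4279^1 = 2 × 0.5721 × 0.4279 = 0.489603 (base)
P(M+4) = C(2,2) × 0.5721^0 × 0.4279^2 = 1 × 1.0000 × 0.18309841 = 0.183098
Relative intensity = 0.183098 / 0.489603 × 100 = 37.4

37.4%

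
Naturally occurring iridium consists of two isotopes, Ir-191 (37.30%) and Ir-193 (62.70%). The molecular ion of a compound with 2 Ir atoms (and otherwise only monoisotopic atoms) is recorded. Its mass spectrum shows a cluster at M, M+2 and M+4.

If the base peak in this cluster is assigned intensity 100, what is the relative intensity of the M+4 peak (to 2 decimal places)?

(0.3730 + 0.6270)^2 gives M 0.1391, M+2 0.4677, M+4 0.3931; the largest is M+2.
P(M+2) = C(2,1) × 0.3730^1 × 0.6270^1 = 2 × 0.3730 × 0.6270 = 0.467742 (base)
P(M+4) = C(2,2) × 0.3730^0 × 0.6270^2 = 1 × 1.0000 × 0.393129 = 0.393129
Relative intensity = 0.393129 / 0.467742 × 100 = 84.05

84.05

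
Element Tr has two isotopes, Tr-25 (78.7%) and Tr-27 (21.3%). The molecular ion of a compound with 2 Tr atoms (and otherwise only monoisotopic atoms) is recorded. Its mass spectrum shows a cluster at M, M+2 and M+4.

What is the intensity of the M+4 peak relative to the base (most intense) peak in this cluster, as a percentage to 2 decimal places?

(0.787 + 0.213)^2 gives M 0.6194, M+2 0.3353, M+4 0.0454; the largest is M.
P(M) = C(2,0) × 0.787^2 × 0.213^0 = 1 × 0.619369 × 1.0000 = 0.619369 (base)
P(M+4) = C(2,2) × 0.787^0 × 0.213^2 = 1 × 1.0000 × 0.045369 = 0.045369
Relative intensity = 0.045369 / 0.619369 × 100 = 7.33

7.33%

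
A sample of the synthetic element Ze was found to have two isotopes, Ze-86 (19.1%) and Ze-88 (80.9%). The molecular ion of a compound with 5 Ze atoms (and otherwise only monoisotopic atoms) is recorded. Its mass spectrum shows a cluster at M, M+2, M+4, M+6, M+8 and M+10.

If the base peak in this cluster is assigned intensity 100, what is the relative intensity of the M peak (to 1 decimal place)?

0.1

Binomial terms of (0.191 + 0.809)^5: M 0.0003, M+2 0.0054, M+4 0.0456, M+6 0.1932, M+8 0.4091, M+10 0.3465 → M+8 is the base peak.
P(M+8) = C(5,4) × 0.191^1 × 0.809^4 = 5 × 0.1910 × 0.42834538 = 0.409070 (base)
P(M) = C(5,0) × 0.191^5 × 0.809^0 = 1 × 0.00025419 × 1.0000 = 0.000254
Relative intensity = 0.000254 / 0.409070 × 100 = 0.1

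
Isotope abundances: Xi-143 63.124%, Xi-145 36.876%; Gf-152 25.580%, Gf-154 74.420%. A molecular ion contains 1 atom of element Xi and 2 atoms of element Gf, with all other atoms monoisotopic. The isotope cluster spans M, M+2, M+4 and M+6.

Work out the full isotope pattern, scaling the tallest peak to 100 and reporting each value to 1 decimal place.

8.4 : 54.0 : 100.0 : 41.7

Element Xi pattern (n=1): 0.63124 : 0.36876
Element Gf pattern (n=2): 0.06543364 : 0.38073272 : 0.55383364
Convolve the two distributions (both contribute in 2-u steps):
  M: 0.63124×0.06543364 = 0.041304
  M+2: 0.63124×0.38073272 + 0.36876×0.06543364 = 0.264463
  M+4: 0.63124×0.55383364 + 0.36876×0.38073272 = 0.490001
  M+6: 0.36876×0.55383364 = 0.204232
Scale to base peak (0.490001) = 100: 8.4 : 54.0 : 100.0 : 41.7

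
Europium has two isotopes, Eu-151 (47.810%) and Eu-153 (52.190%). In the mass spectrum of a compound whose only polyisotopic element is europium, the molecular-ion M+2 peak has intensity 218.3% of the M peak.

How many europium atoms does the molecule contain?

2

With n Eu atoms, P(M+2)/P(M) = C(n,1)·p^(n−1)q / p^n = n·q/p = n · 0.52190/0.47810.
n = 2.183 × 0.47810/0.52190 = 2.00 ≈ 2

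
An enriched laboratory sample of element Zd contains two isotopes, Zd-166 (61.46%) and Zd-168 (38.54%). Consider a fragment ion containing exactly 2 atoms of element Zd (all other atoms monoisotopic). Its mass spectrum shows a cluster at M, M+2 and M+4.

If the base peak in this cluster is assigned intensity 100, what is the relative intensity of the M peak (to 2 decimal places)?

Term probabilities: M 0.3777, M+2 0.4737, M+4 0.1485. Base peak = M+2.
P(M+2) = C(2,1) × 0.6146^1 × 0.3854^1 = 2 × 0.6146 × 0.3854 = 0.473734 (base)
P(M) = C(2,0) × 0.6146^2 × 0.3854^0 = 1 × 0.37773316 × 1.0000 = 0.377733
Relative intensity = 0.377733 / 0.473734 × 100 = 79.74

79.74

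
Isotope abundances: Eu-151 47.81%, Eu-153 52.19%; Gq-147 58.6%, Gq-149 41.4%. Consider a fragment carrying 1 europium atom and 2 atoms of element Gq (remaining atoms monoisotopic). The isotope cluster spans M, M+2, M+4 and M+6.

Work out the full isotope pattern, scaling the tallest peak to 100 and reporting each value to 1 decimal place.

Europium pattern (n=1): 0.4781 : 0.5219
Element Gq pattern (n=2): 0.343396 : 0.485208 : 0.171396
Convolve the two distributions (both contribute in 2-u steps):
  M: 0.4781×0.343396 = 0.164178
  M+2: 0.4781×0.485208 + 0.5219×0.343396 = 0.411196
  M+4: 0.4781×0.171396 + 0.5219×0.485208 = 0.335174
  M+6: 0.5219×0.171396 = 0.089452
Scale to base peak (0.411196) = 100: 39.9 : 100.0 : 81.5 : 21.8

39.9 : 100.0 : 81.5 : 21.8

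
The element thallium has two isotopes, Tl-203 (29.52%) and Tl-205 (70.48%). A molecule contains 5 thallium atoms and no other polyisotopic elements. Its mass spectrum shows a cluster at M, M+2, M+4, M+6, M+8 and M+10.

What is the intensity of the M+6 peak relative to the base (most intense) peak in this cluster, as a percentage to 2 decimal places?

83.77%

(0.2952 + 0.7048)^5 gives M 0.0022, M+2 0.0268, M+4 0.1278, M+6 0.3051, M+8 0.3642, M+10 0.1739; the largest is M+8.
P(M+8) = C(5,4) × 0.2952^1 × 0.7048^4 = 5 × 0.2952 × 0.24675365 = 0.364208 (base)
P(M+6) = C(5,3) × 0.2952^2 × 0.7048^3 = 10 × 0.08714304 × 0.35010449 = 0.305092
Relative intensity = 0.305092 / 0.364208 × 100 = 83.77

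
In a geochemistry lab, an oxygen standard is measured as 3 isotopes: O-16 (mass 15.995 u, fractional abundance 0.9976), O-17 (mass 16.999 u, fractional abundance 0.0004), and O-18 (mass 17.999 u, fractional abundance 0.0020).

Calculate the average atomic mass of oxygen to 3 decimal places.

15.999 u

Ar = Σ fᵢ·mᵢ = 0.9976 × 15.995 + 0.0004 × 16.999 + 0.0020 × 17.999
= 15.9566 + 0.0068 + 0.0360 = 15.9994 u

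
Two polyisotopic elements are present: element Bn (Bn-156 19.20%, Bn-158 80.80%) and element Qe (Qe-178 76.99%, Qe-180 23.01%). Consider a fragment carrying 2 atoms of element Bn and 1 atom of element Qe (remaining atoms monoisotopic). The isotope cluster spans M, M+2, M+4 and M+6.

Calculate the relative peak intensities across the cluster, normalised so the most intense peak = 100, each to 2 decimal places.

Element Bn pattern (n=2): 0.036864 : 0.310272 : 0.652864
Element Qe pattern (n=1): 0.7699 : 0.2301
Convolve the two distributions (both contribute in 2-u steps):
  M: 0.036864×0.7699 = 0.028382
  M+2: 0.036864×0.2301 + 0.310272×0.7699 = 0.247361
  M+4: 0.310272×0.2301 + 0.652864×0.7699 = 0.574034
  M+6: 0.652864×0.2301 = 0.150224
Scale to base peak (0.574034) = 100: 4.94 : 43.09 : 100.00 : 26.17

4.94 : 43.09 : 100.00 : 26.17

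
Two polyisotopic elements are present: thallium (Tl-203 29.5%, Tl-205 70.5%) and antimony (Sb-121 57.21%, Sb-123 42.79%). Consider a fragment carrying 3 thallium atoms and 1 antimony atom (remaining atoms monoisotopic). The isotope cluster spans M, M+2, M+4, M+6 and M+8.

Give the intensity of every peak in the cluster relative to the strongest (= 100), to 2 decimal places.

Thallium pattern (n=3): 0.02567237 : 0.18405787 : 0.43986713 : 0.35040263
Antimony pattern (n=1): 0.5721 : 0.4279
Convolve the two distributions (both contribute in 2-u steps):
  M: 0.02567237×0.5721 = 0.014687
  M+2: 0.02567237×0.4279 + 0.18405787×0.5721 = 0.116285
  M+4: 0.18405787×0.4279 + 0.43986713×0.5721 = 0.330406
  M+6: 0.43986713×0.4279 + 0.35040263×0.5721 = 0.388684
  M+8: 0.35040263×0.4279 = 0.149937
Scale to base peak (0.388684) = 100: 3.78 : 29.92 : 85.01 : 100.00 : 38.58

3.78 : 29.92 : 85.01 : 100.00 : 38.58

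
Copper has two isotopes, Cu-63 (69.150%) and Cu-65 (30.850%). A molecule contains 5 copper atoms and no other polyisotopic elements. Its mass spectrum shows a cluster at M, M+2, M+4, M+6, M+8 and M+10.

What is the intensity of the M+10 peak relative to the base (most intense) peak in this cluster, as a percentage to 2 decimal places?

0.79%

(0.69150 + 0.30850)^5 gives M 0.1581, M+2 0.3527, M+4 0.3147, M+6 0.1404, M+8 0.0313, M+10 0.0028; the largest is M+2.
P(M+2) = C(5,1) × 0.69150^4 × 0.30850^1 = 5 × 0.2286487 × 0.3085 = 0.352691 (base)
P(M+10) = C(5,5) × 0.69150^0 × 0.30850^5 = 1 × 1.0000 × 0.00279432 = 0.002794
Relative intensity = 0.002794 / 0.352691 × 100 = 0.79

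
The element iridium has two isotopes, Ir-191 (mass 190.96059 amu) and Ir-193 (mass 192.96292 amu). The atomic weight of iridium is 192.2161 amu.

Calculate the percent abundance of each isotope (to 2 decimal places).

Let x be the fractional abundance of Ir-191; then Ir-193 has abundance 1 − x.
190.96059·x + 192.96292·(1 − x) = 192.2161
(190.96059 − 192.96292)·x = 192.2161 − 192.96292
x = -0.74682 / -2.00233 = 0.37298 → 37.30% Ir-191, 62.70% Ir-193.

Ir-191: 37.30%, Ir-193: 62.70%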